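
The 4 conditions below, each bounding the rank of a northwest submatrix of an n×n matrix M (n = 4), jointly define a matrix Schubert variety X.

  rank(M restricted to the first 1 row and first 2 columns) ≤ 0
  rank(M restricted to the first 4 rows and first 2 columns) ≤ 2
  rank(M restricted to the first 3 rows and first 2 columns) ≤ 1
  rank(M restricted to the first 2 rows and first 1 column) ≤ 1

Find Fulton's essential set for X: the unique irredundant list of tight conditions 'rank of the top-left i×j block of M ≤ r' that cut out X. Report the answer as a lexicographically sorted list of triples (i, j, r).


Computing R[i][j] = min implied NW-rank bound (n=4, 4 conditions):

  R[1]: 0 0 1 1
  R[2]: 1 1 2 2
  R[3]: 1 1 2 3
  R[4]: 1 2 3 4

so w = (3, 1, 4, 2).

D(w) has 3 cells with 2 SE-corners; essential set:

[(1, 2, 0), (3, 2, 1)]


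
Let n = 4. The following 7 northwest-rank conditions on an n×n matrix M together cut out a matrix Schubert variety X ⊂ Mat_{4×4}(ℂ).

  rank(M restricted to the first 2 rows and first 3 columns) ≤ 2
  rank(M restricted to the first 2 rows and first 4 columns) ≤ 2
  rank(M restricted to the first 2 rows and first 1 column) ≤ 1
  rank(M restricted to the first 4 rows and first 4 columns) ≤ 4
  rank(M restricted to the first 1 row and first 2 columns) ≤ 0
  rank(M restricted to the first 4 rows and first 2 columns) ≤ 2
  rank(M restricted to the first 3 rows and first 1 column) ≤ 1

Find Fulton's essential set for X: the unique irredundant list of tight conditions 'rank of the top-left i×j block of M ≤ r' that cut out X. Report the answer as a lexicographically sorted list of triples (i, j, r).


Propagating the 7 rank bounds to every northwest block:

  0, 0, 1, 1
  1, 1, 2, 2
  1, 2, 3, 3
  1, 2, 3, 4

reading off 1-entries of Δ²R: w = (3, 1, 2, 4).

|D(w)|=2, |Ess(w)|=1:

[(1, 2, 0)]


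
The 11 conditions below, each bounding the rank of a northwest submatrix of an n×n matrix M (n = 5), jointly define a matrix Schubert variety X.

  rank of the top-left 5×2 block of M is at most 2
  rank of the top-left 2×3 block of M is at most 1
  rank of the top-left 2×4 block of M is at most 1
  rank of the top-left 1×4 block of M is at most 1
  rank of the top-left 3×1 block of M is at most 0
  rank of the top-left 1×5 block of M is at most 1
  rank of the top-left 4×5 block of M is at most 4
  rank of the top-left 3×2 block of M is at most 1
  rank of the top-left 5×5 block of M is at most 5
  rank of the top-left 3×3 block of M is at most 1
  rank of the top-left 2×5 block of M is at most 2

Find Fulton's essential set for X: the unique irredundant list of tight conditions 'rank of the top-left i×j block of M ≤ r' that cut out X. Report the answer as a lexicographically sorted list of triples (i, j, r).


Rank table r_w(5×5) implied by the 11 constraints:

  0  1  1  1  1
  0  1  1  1  2
  0  1  1  2  3
  1  2  2  3  4
  1  2  3  4  5

hence w(1..5) = (2, 5, 4, 1, 3).

Rothe diagram D(w) (6 cells), 3 SE-corners (essential conditions):

[(2, 4, 1), (3, 1, 0), (3, 3, 1)]


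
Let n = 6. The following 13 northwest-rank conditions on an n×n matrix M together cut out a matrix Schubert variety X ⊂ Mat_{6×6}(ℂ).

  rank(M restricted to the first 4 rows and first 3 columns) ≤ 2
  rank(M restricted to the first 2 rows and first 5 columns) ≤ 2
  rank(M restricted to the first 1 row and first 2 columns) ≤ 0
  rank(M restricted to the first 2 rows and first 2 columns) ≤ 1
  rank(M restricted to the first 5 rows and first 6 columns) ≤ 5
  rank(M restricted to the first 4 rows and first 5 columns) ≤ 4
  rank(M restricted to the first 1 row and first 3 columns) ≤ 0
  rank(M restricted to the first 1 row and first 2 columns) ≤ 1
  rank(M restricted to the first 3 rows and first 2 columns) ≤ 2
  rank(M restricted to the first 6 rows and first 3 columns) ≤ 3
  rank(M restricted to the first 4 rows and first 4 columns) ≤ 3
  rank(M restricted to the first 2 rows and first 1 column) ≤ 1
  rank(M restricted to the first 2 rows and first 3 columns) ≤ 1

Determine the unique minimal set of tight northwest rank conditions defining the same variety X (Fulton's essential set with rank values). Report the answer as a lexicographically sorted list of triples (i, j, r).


Propagating the 13 rank bounds to every northwest block:

  R[1]: 0 | 0 | 0 | 1 | 1 | 1
  R[2]: 1 | 1 | 1 | 2 | 2 | 2
  R[3]: 1 | 2 | 2 | 3 | 3 | 3
  R[4]: 1 | 2 | 2 | 3 | 4 | 4
  R[5]: 1 | 2 | 3 | 4 | 5 | 5
  R[6]: 1 | 2 | 3 | 4 | 5 | 6

so w = (4, 1, 2, 5, 3, 6).

D(w) has 4 cells with 2 SE-corners; essential set:

[(1, 3, 0), (4, 3, 2)]


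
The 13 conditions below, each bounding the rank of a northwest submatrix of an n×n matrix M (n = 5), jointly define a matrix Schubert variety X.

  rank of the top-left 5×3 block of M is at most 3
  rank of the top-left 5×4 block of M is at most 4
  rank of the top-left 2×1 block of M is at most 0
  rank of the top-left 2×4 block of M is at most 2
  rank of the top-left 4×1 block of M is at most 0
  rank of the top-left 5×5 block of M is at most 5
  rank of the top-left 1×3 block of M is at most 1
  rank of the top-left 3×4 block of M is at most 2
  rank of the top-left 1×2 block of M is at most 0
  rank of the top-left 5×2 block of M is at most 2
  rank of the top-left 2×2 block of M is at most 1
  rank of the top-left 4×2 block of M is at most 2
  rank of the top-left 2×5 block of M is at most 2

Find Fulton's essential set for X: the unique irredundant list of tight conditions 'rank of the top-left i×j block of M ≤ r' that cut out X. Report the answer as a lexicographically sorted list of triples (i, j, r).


Propagating the 13 rank bounds to every northwest block:

  i=1: 0 | 0 | 1 | 1 | 1
  i=2: 0 | 1 | 2 | 2 | 2
  i=3: 0 | 1 | 2 | 2 | 3
  i=4: 0 | 1 | 2 | 3 | 4
  i=5: 1 | 2 | 3 | 4 | 5

the unique w with this rank table is (3, 2, 5, 4, 1).

ℓ(w)=6; the 3 essential cells (i,j,r):

[(1, 2, 0), (3, 4, 2), (4, 1, 0)]


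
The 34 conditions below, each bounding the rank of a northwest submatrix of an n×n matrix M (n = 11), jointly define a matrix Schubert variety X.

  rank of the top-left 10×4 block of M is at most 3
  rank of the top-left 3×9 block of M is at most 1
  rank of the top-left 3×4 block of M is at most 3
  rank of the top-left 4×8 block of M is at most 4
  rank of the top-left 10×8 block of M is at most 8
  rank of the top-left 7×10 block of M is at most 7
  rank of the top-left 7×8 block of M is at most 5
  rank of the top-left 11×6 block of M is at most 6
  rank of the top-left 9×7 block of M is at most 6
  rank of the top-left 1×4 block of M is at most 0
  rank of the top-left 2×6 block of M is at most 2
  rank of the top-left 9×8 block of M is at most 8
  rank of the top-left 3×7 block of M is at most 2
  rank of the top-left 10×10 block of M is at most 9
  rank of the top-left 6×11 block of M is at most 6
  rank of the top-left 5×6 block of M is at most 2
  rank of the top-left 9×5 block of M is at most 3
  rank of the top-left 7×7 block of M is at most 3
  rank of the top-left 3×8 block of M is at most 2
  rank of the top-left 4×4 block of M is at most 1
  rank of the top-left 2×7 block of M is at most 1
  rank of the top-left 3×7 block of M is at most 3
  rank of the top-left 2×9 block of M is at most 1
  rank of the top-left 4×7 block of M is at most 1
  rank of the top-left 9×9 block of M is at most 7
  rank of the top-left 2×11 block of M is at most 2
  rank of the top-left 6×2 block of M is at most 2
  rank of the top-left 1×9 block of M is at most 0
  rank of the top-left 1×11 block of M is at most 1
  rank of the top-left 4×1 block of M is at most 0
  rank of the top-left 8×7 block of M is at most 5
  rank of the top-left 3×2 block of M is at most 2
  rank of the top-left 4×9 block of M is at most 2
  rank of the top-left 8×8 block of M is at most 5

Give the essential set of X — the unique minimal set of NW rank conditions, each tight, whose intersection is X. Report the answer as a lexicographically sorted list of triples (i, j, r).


Rank table r_w(11×11) implied by the 34 constraints:

  R[1]: 0, 0, 0, 0, 0, 0, 0, 0, 0, 1, 1
  R[2]: 0, 1, 1, 1, 1, 1, 1, 1, 1, 2, 2
  R[3]: 0, 1, 1, 1, 1, 1, 1, 1, 1, 2, 3
  R[4]: 0, 1, 1, 1, 1, 1, 1, 2, 2, 3, 4
  R[5]: 1, 2, 2, 2, 2, 2, 2, 3, 3, 4, 5
  R[6]: 1, 2, 3, 3, 3, 3, 3, 4, 4, 5, 6
  R[7]: 1, 2, 3, 3, 3, 3, 3, 4, 5, 6, 7
  R[8]: 1, 2, 3, 3, 3, 4, 4, 5, 6, 7, 8
  R[9]: 1, 2, 3, 3, 3, 4, 5, 6, 7, 8, 9
  R[10]: 1, 2, 3, 3, 4, 5, 6, 7, 8, 9, 10
  R[11]: 1, 2, 3, 4, 5, 6, 7, 8, 9, 10, 11

second differences of R give the permutation w = (10, 2, 11, 8, 1, 3, 9, 6, 7, 5, 4).

Rothe diagram D(w) (33 cells), 7 SE-corners (essential conditions):

[(1, 9, 0), (3, 9, 1), (4, 1, 0), (4, 7, 1), (7, 7, 3), (9, 5, 3), (10, 4, 3)]


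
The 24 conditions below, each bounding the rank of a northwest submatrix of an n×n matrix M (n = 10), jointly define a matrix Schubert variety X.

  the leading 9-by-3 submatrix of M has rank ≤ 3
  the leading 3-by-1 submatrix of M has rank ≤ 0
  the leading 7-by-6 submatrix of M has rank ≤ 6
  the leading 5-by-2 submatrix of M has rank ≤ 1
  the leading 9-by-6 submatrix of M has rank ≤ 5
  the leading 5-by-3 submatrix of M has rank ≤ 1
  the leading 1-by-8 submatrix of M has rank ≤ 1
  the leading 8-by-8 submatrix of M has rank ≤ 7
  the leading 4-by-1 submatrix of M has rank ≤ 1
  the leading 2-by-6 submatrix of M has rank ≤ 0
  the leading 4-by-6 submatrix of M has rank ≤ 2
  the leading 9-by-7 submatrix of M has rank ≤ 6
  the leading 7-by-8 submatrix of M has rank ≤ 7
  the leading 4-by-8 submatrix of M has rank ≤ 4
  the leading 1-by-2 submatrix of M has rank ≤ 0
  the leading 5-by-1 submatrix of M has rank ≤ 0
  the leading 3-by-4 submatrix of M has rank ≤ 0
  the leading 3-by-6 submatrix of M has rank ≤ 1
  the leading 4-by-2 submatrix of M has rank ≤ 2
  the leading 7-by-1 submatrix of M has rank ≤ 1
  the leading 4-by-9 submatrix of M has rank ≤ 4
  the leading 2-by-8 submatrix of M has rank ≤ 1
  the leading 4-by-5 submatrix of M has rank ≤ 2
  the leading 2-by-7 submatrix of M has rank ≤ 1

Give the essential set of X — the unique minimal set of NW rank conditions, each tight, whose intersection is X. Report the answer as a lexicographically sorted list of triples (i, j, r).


Recovering R(i,j) via the rank-extension bound from the 24 conditions:

  0  0  0  0  0  0  1  1  1  1
  0  0  0  0  0  0  1  1  2  2
  0  0  0  0  1  1  2  2  3  3
  0  1  1  1  2  2  3  3  4  4
  0  1  1  2  3  3  4  4  5  5
  1  2  2  3  4  4  5  5  6  6
  1  2  3  4  5  5  6  6  7  7
  1  2  3  4  5  5  6  7  8  8
  1  2  3  4  5  5  6  7  8  9
  1  2  3  4  5  6  7  8  9  10

second differences of R give the permutation w = (7, 9, 5, 2, 4, 1, 3, 8, 10, 6).

D(w) has 22 cells with 6 SE-corners; essential set:

[(2, 6, 0), (2, 8, 1), (3, 4, 0), (5, 1, 0), (5, 3, 1), (9, 6, 5)]


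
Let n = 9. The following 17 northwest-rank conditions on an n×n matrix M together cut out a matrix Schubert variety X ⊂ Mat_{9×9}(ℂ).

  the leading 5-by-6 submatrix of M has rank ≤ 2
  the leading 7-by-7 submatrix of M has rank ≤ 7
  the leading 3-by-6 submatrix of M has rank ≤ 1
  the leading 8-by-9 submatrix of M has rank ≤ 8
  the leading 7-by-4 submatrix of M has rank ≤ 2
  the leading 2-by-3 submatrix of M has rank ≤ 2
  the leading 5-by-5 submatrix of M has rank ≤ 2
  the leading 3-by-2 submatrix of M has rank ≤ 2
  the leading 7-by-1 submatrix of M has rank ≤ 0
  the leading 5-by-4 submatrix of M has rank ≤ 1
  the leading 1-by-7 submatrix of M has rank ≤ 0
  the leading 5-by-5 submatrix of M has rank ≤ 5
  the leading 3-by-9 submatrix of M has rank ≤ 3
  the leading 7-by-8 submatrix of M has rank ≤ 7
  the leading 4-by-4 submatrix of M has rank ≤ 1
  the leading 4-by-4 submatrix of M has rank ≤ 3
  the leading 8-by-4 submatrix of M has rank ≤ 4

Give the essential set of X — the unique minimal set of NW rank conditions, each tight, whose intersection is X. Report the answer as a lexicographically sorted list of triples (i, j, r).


Rank table r_w(9×9) implied by the 17 constraints:

  row 1: 0 | 0 | 0 | 0 | 0 | 0 | 0 | 1 | 1
  row 2: 0 | 1 | 1 | 1 | 1 | 1 | 1 | 2 | 2
  row 3: 0 | 1 | 1 | 1 | 1 | 1 | 2 | 3 | 3
  row 4: 0 | 1 | 1 | 1 | 2 | 2 | 3 | 4 | 4
  row 5: 0 | 1 | 1 | 1 | 2 | 2 | 3 | 4 | 5
  row 6: 0 | 1 | 2 | 2 | 3 | 3 | 4 | 5 | 6
  row 7: 0 | 1 | 2 | 2 | 3 | 4 | 5 | 6 | 7
  row 8: 1 | 2 | 3 | 3 | 4 | 5 | 6 | 7 | 8
  row 9: 1 | 2 | 3 | 4 | 5 | 6 | 7 | 8 | 9

so w = (8, 2, 7, 5, 9, 3, 6, 1, 4).

|D(w)|=23, |Ess(w)|=6:

[(1, 7, 0), (3, 6, 1), (5, 4, 1), (5, 6, 2), (7, 1, 0), (7, 4, 2)]


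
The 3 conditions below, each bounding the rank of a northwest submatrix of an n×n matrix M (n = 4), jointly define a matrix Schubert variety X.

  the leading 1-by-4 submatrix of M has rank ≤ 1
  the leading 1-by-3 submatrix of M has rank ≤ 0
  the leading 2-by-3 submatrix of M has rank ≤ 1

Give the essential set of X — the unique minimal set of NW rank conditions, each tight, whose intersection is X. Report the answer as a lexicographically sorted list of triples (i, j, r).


The tightest implied rank at each (i,j), from the 3 conditions:

  row 1: 0 0 0 1
  row 2: 1 1 1 2
  row 3: 1 2 2 3
  row 4: 1 2 3 4

giving w = (4, 1, 2, 3) via Δ²R.

Fulton essential set (1 of the 3 Rothe cells):

[(1, 3, 0)]


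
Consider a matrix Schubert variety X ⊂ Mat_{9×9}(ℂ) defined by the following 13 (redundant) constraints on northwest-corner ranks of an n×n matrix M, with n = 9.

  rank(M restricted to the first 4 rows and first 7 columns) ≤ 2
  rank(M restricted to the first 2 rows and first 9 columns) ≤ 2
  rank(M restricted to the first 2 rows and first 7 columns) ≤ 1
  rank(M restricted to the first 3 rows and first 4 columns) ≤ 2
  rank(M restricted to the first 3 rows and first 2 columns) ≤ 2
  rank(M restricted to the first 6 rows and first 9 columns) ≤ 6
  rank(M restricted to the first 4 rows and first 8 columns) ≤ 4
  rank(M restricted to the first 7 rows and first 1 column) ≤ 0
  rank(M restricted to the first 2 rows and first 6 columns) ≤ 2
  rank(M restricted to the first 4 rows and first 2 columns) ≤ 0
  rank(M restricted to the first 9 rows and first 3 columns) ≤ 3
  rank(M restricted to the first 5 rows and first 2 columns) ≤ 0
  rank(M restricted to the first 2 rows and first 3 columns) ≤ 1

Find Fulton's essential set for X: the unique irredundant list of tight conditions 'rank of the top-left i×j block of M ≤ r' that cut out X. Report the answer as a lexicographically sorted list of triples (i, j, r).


The tightest implied rank at each (i,j), from the 13 conditions:

  i=1: 0, 0, 1, 1, 1, 1, 1, 1, 1
  i=2: 0, 0, 1, 1, 1, 1, 1, 2, 2
  i=3: 0, 0, 1, 2, 2, 2, 2, 3, 3
  i=4: 0, 0, 1, 2, 2, 2, 2, 3, 4
  i=5: 0, 0, 1, 2, 3, 3, 3, 4, 5
  i=6: 0, 1, 2, 3, 4, 4, 4, 5, 6
  i=7: 0, 1, 2, 3, 4, 5, 5, 6, 7
  i=8: 1, 2, 3, 4, 5, 6, 6, 7, 8
  i=9: 1, 2, 3, 4, 5, 6, 7, 8, 9

reading off 1-entries of Δ²R: w = (3, 8, 4, 9, 5, 2, 6, 1, 7).

4 SE-corners of the 19-cell Rothe diagram give Ess(w):

[(2, 7, 1), (4, 7, 2), (5, 2, 0), (7, 1, 0)]


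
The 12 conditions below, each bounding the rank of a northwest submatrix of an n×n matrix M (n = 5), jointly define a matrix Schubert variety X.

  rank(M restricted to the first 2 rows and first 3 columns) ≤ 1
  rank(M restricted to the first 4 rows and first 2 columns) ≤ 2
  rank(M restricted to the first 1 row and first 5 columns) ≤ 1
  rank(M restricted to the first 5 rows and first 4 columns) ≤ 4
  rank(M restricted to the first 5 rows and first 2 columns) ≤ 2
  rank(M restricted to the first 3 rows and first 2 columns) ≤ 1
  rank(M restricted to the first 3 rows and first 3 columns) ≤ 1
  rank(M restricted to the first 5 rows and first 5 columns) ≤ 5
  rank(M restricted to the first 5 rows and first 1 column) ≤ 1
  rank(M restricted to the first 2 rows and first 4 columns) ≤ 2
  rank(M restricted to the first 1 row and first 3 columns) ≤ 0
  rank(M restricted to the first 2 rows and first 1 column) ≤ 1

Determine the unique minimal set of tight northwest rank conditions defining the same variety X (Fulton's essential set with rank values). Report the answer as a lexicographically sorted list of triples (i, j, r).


Recovering R(i,j) via the rank-extension bound from the 12 conditions:

  R[1]: 0 | 0 | 0 | 1 | 1
  R[2]: 1 | 1 | 1 | 2 | 2
  R[3]: 1 | 1 | 1 | 2 | 3
  R[4]: 1 | 2 | 2 | 3 | 4
  R[5]: 1 | 2 | 3 | 4 | 5

hence w(1..5) = (4, 1, 5, 2, 3).

ℓ(w)=5; the 2 essential cells (i,j,r):

[(1, 3, 0), (3, 3, 1)]


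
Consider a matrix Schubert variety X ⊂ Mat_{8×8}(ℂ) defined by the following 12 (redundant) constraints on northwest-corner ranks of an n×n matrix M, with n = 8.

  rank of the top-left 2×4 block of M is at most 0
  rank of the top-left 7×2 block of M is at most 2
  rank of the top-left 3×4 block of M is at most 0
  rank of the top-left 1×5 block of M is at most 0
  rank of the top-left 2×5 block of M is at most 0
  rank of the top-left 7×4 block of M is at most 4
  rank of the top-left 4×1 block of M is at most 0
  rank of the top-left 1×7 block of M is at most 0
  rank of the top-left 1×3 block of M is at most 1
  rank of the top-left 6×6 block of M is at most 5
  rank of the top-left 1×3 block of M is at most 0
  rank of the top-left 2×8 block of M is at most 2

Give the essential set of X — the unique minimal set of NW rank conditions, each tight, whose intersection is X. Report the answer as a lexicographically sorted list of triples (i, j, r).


Reconstructing r_w from the 12 given conditions:

  R[1]: 0, 0, 0, 0, 0, 0, 0, 1
  R[2]: 0, 0, 0, 0, 0, 1, 1, 2
  R[3]: 0, 0, 0, 0, 1, 2, 2, 3
  R[4]: 0, 1, 1, 1, 2, 3, 3, 4
  R[5]: 1, 2, 2, 2, 3, 4, 4, 5
  R[6]: 1, 2, 3, 3, 4, 5, 5, 6
  R[7]: 1, 2, 3, 4, 5, 6, 6, 7
  R[8]: 1, 2, 3, 4, 5, 6, 7, 8

hence w(1..8) = (8, 6, 5, 2, 1, 3, 4, 7).

|D(w)|=17, |Ess(w)|=4:

[(1, 7, 0), (2, 5, 0), (3, 4, 0), (4, 1, 0)]


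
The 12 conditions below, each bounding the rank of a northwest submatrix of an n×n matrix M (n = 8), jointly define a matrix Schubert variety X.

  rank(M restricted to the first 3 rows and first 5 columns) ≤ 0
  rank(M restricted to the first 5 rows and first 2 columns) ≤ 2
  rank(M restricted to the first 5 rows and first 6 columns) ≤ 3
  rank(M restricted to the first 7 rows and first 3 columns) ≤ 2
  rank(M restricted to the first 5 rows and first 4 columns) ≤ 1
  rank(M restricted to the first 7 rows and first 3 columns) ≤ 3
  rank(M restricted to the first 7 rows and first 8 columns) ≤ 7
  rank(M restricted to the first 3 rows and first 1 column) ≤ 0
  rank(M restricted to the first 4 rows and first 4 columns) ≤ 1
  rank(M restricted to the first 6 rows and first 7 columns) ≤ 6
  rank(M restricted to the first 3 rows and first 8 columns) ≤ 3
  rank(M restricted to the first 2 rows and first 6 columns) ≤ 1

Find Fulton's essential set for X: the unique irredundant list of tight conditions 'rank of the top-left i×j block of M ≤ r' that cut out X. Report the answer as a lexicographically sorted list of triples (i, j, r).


Propagating the 12 rank bounds to every northwest block:

  i=1: 0  0  0  0  0  1  1  1
  i=2: 0  0  0  0  0  1  2  2
  i=3: 0  0  0  0  0  1  2  3
  i=4: 1  1  1  1  1  2  3  4
  i=5: 1  1  1  1  2  3  4  5
  i=6: 1  2  2  2  3  4  5  6
  i=7: 1  2  2  3  4  5  6  7
  i=8: 1  2  3  4  5  6  7  8

so w = (6, 7, 8, 1, 5, 2, 4, 3).

Fulton essential set (3 of the 19 Rothe cells):

[(3, 5, 0), (5, 4, 1), (7, 3, 2)]


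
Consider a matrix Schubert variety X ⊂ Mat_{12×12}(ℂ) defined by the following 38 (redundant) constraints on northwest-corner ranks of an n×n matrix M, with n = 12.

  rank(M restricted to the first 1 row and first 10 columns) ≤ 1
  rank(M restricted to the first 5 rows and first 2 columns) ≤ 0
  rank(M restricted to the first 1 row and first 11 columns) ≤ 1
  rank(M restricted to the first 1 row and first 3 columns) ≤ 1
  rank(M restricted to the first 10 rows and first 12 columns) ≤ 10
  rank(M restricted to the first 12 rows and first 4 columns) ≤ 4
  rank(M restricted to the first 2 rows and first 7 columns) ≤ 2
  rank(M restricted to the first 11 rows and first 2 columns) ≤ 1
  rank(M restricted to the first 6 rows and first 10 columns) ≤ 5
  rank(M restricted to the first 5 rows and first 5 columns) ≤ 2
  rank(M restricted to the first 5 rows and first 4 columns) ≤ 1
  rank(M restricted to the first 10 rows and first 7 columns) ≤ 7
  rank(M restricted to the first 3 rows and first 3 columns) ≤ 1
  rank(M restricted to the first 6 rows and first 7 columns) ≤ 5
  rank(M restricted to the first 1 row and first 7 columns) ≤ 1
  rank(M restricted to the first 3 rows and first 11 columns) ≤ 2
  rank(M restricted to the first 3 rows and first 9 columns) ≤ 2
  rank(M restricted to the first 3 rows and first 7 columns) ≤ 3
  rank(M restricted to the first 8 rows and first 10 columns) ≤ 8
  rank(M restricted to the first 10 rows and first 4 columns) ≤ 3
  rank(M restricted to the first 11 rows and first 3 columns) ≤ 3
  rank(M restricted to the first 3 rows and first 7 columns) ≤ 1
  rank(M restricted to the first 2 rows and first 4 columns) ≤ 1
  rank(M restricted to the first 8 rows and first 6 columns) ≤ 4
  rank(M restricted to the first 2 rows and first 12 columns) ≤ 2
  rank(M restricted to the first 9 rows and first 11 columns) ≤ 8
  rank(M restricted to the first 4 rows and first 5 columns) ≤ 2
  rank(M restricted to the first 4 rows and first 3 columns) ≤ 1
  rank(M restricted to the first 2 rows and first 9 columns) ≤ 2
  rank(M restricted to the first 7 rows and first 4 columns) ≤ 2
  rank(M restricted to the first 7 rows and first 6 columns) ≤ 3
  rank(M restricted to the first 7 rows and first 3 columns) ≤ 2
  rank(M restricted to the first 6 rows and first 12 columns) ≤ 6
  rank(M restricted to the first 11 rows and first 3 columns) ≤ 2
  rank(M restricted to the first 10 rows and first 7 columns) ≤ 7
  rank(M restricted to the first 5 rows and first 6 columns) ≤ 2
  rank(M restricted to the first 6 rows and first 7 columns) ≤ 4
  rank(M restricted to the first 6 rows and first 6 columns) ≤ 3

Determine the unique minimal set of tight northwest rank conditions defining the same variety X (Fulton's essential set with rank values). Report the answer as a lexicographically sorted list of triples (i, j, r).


Computing R[i][j] = min implied NW-rank bound (n=12, 38 conditions):

  i=1: 0 0 1 1 1 1 1 1 1 1 1 1
  i=2: 0 0 1 1 1 1 1 2 2 2 2 2
  i=3: 0 0 1 1 1 1 1 2 2 2 2 3
  i=4: 0 0 1 1 2 2 2 3 3 3 3 4
  i=5: 0 0 1 1 2 2 3 4 4 4 4 5
  i=6: 1 1 2 2 3 3 4 5 5 5 5 6
  i=7: 1 1 2 2 3 3 4 5 6 6 6 7
  i=8: 1 1 2 3 4 4 5 6 7 7 7 8
  i=9: 1 1 2 3 4 5 6 7 8 8 8 9
  i=10: 1 1 2 3 4 5 6 7 8 9 9 10
  i=11: 1 1 2 3 4 5 6 7 8 9 10 11
  i=12: 1 2 3 4 5 6 7 8 9 10 11 12

hence w(1..12) = (3, 8, 12, 5, 7, 1, 9, 4, 6, 10, 11, 2).

8 SE-corners of the 31-cell Rothe diagram give Ess(w):

[(3, 7, 1), (3, 11, 2), (5, 2, 0), (5, 4, 1), (5, 6, 2), (7, 4, 2), (7, 6, 3), (11, 2, 1)]


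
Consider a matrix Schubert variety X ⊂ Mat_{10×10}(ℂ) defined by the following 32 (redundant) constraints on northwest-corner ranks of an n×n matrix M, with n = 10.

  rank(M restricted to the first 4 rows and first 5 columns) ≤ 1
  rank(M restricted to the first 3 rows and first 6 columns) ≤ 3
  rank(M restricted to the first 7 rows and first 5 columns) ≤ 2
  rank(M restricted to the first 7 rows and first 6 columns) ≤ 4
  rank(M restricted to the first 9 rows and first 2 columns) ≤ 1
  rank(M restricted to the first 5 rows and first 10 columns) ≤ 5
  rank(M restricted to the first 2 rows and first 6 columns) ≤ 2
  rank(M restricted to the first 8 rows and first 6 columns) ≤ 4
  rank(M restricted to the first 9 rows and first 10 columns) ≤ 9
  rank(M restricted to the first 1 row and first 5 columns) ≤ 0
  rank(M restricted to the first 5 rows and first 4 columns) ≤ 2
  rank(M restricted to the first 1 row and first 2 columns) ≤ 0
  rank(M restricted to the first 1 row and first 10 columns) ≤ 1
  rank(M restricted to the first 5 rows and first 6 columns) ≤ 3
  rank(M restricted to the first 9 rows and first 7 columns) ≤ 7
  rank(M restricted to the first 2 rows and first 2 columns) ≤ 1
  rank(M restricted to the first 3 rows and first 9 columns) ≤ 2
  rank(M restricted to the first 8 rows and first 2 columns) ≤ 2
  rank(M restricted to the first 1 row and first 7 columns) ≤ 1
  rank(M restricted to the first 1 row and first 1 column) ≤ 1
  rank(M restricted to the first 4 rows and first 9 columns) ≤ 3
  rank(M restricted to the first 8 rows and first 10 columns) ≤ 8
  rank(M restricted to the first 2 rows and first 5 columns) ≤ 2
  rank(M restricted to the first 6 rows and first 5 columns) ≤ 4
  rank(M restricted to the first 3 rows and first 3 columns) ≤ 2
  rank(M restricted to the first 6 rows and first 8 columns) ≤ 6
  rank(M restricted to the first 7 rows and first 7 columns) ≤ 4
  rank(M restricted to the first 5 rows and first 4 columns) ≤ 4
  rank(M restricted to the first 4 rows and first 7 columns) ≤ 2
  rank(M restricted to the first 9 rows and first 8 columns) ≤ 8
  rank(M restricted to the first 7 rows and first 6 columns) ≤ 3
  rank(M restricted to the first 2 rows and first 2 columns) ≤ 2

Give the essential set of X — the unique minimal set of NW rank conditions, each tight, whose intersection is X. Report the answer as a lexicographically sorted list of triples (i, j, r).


Computing R[i][j] = min implied NW-rank bound (n=10, 32 conditions):

  R[1]: 0 | 0 | 0 | 0 | 0 | 1 | 1 | 1 | 1 | 1
  R[2]: 1 | 1 | 1 | 1 | 1 | 2 | 2 | 2 | 2 | 2
  R[3]: 1 | 1 | 1 | 1 | 1 | 2 | 2 | 2 | 2 | 3
  R[4]: 1 | 1 | 1 | 1 | 1 | 2 | 2 | 3 | 3 | 4
  R[5]: 1 | 1 | 2 | 2 | 2 | 3 | 3 | 4 | 4 | 5
  R[6]: 1 | 1 | 2 | 2 | 2 | 3 | 4 | 5 | 5 | 6
  R[7]: 1 | 1 | 2 | 2 | 2 | 3 | 4 | 5 | 6 | 7
  R[8]: 1 | 1 | 2 | 3 | 3 | 4 | 5 | 6 | 7 | 8
  R[9]: 1 | 1 | 2 | 3 | 4 | 5 | 6 | 7 | 8 | 9
  R[10]: 1 | 2 | 3 | 4 | 5 | 6 | 7 | 8 | 9 | 10

so w = (6, 1, 10, 8, 3, 7, 9, 4, 5, 2).

|D(w)|=26, |Ess(w)|=6:

[(1, 5, 0), (3, 9, 2), (4, 5, 1), (4, 7, 2), (7, 5, 2), (9, 2, 1)]


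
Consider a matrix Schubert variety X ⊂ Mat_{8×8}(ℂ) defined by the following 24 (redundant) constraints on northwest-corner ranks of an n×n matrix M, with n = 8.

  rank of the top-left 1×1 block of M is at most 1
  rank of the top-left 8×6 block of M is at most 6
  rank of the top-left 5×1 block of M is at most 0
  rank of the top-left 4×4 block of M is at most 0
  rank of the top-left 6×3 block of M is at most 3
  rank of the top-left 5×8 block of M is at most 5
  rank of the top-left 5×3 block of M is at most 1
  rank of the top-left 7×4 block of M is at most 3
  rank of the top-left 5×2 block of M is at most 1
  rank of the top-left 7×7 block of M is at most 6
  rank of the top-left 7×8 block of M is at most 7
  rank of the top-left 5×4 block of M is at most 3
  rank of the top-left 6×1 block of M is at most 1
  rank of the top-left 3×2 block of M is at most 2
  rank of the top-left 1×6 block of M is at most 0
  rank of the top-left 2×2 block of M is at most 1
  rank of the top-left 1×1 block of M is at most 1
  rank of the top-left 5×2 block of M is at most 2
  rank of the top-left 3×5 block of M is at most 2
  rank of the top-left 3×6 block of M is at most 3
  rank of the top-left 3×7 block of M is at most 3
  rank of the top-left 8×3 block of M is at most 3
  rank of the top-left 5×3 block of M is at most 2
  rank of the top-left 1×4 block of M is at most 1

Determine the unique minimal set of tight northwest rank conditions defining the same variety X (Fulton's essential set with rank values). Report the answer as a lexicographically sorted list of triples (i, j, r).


Computing R[i][j] = min implied NW-rank bound (n=8, 24 conditions):

  i=1: 0 0 0 0 0 0 1 1
  i=2: 0 0 0 0 1 1 2 2
  i=3: 0 0 0 0 1 2 3 3
  i=4: 0 0 0 0 1 2 3 4
  i=5: 0 1 1 1 2 3 4 5
  i=6: 1 2 2 2 3 4 5 6
  i=7: 1 2 3 3 4 5 6 7
  i=8: 1 2 3 4 5 6 7 8

second differences of R give the permutation w = (7, 5, 6, 8, 2, 1, 3, 4).

Fulton essential set (3 of the 19 Rothe cells):

[(1, 6, 0), (4, 4, 0), (5, 1, 0)]


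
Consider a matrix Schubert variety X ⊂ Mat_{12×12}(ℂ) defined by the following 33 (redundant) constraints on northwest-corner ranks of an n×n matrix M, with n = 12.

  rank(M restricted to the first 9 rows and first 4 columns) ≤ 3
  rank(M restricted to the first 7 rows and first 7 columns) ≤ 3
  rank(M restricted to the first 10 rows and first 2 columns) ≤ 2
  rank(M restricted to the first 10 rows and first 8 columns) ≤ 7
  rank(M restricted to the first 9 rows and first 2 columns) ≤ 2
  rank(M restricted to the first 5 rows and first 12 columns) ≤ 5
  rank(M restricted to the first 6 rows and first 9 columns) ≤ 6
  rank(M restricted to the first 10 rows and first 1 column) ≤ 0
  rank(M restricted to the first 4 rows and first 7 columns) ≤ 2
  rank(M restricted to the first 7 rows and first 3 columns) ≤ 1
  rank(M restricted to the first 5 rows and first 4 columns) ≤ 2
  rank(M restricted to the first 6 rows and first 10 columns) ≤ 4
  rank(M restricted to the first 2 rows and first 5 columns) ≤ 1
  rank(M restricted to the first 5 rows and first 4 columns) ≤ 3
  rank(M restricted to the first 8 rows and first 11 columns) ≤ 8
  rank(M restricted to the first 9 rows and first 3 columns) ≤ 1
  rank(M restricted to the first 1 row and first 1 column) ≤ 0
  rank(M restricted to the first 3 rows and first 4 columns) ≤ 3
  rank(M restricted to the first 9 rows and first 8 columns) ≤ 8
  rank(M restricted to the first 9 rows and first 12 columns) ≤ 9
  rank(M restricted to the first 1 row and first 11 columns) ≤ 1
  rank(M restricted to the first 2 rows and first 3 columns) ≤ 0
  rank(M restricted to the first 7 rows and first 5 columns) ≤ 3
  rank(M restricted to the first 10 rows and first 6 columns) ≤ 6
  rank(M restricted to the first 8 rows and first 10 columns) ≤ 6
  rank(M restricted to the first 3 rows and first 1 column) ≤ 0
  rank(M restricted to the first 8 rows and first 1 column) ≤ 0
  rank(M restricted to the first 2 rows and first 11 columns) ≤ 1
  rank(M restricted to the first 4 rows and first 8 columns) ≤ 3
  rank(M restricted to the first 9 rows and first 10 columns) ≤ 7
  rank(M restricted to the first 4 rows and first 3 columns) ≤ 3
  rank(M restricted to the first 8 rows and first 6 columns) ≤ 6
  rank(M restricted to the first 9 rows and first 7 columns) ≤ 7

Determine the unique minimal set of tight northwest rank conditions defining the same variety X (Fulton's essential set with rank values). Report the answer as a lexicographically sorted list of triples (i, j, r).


Reconstructing r_w from the 33 given conditions:

  row 1: 0 | 0 | 0 | 1 | 1 | 1 | 1 | 1 | 1 | 1 | 1 | 1
  row 2: 0 | 0 | 0 | 1 | 1 | 1 | 1 | 1 | 1 | 1 | 1 | 2
  row 3: 0 | 1 | 1 | 2 | 2 | 2 | 2 | 2 | 2 | 2 | 2 | 3
  row 4: 0 | 1 | 1 | 2 | 2 | 2 | 2 | 3 | 3 | 3 | 3 | 4
  row 5: 0 | 1 | 1 | 2 | 3 | 3 | 3 | 4 | 4 | 4 | 4 | 5
  row 6: 0 | 1 | 1 | 2 | 3 | 3 | 3 | 4 | 4 | 4 | 5 | 6
  row 7: 0 | 1 | 1 | 2 | 3 | 3 | 3 | 4 | 5 | 5 | 6 | 7
  row 8: 0 | 1 | 1 | 2 | 3 | 4 | 4 | 5 | 6 | 6 | 7 | 8
  row 9: 0 | 1 | 1 | 2 | 3 | 4 | 5 | 6 | 7 | 7 | 8 | 9
  row 10: 0 | 1 | 2 | 3 | 4 | 5 | 6 | 7 | 8 | 8 | 9 | 10
  row 11: 1 | 2 | 3 | 4 | 5 | 6 | 7 | 8 | 9 | 9 | 10 | 11
  row 12: 1 | 2 | 3 | 4 | 5 | 6 | 7 | 8 | 9 | 10 | 11 | 12

giving w = (4, 12, 2, 8, 5, 11, 9, 6, 7, 3, 1, 10) via Δ²R.

|D(w)|=36, |Ess(w)|=7:

[(2, 3, 0), (2, 11, 1), (4, 7, 2), (6, 10, 4), (7, 7, 3), (9, 3, 1), (10, 1, 0)]


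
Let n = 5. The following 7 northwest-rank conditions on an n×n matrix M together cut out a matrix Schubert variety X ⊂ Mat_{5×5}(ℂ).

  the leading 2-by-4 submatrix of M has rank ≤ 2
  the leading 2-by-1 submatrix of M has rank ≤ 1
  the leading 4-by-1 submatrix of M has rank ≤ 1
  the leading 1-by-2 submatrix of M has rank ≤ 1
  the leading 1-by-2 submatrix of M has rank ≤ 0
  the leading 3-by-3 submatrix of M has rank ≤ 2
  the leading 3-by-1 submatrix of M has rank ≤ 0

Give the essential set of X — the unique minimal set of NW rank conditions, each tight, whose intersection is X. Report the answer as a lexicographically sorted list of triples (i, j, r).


Recovering R(i,j) via the rank-extension bound from the 7 conditions:

  i=1: 0 | 0 | 1 | 1 | 1
  i=2: 0 | 1 | 2 | 2 | 2
  i=3: 0 | 1 | 2 | 3 | 3
  i=4: 1 | 2 | 3 | 4 | 4
  i=5: 1 | 2 | 3 | 4 | 5

the unique w with this rank table is (3, 2, 4, 1, 5).

D(w) has 4 cells with 2 SE-corners; essential set:

[(1, 2, 0), (3, 1, 0)]


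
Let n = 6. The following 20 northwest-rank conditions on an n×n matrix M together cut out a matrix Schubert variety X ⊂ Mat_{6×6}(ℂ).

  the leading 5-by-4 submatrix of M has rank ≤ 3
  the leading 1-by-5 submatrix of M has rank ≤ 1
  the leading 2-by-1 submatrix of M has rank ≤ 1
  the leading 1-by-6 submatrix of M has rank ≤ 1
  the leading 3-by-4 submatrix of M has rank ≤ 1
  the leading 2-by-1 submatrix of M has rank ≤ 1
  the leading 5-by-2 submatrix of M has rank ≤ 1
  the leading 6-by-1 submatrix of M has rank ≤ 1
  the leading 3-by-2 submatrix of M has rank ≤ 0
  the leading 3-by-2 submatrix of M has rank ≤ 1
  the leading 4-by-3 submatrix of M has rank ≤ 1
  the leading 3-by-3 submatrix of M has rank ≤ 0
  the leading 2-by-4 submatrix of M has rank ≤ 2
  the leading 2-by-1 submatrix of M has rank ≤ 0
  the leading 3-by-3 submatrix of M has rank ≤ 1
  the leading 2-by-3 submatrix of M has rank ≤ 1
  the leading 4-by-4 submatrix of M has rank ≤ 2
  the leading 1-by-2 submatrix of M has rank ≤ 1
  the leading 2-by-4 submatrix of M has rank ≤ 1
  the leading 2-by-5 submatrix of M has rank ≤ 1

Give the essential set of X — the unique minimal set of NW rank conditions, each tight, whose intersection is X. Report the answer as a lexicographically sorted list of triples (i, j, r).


Computing R[i][j] = min implied NW-rank bound (n=6, 20 conditions):

  row 1: 0, 0, 0, 1, 1, 1
  row 2: 0, 0, 0, 1, 1, 2
  row 3: 0, 0, 0, 1, 2, 3
  row 4: 1, 1, 1, 2, 3, 4
  row 5: 1, 1, 2, 3, 4, 5
  row 6: 1, 2, 3, 4, 5, 6

hence w(1..6) = (4, 6, 5, 1, 3, 2).

3 SE-corners of the 11-cell Rothe diagram give Ess(w):

[(2, 5, 1), (3, 3, 0), (5, 2, 1)]


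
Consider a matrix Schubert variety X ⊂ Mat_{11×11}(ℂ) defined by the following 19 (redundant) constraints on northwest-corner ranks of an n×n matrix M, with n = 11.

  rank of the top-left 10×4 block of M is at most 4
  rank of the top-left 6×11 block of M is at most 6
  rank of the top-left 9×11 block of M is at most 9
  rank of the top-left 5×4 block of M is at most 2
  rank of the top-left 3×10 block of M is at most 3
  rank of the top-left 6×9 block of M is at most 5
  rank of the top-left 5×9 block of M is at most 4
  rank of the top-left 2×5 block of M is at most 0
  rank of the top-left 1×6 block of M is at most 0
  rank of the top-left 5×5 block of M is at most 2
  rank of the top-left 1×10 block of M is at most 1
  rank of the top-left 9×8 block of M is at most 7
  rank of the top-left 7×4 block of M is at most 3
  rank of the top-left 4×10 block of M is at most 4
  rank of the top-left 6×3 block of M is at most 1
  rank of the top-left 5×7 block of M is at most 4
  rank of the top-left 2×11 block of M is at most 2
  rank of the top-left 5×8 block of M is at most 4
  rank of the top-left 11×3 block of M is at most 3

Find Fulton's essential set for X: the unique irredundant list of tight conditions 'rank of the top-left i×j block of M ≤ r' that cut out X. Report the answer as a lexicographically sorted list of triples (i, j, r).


Computing R[i][j] = min implied NW-rank bound (n=11, 19 conditions):

  0 0 0 0 0 0 1 1 1 1 1
  0 0 0 0 0 1 2 2 2 2 2
  1 1 1 1 1 2 3 3 3 3 3
  1 1 1 2 2 3 4 4 4 4 4
  1 1 1 2 2 3 4 4 4 5 5
  1 1 1 2 3 4 5 5 5 6 6
  1 2 2 3 4 5 6 6 6 7 7
  1 2 3 4 5 6 7 7 7 8 8
  1 2 3 4 5 6 7 7 8 9 9
  1 2 3 4 5 6 7 8 9 10 10
  1 2 3 4 5 6 7 8 9 10 11

so w = (7, 6, 1, 4, 10, 5, 2, 3, 9, 8, 11).

Rothe diagram D(w) (21 cells), 6 SE-corners (essential conditions):

[(1, 6, 0), (2, 5, 0), (5, 5, 2), (5, 9, 4), (6, 3, 1), (9, 8, 7)]


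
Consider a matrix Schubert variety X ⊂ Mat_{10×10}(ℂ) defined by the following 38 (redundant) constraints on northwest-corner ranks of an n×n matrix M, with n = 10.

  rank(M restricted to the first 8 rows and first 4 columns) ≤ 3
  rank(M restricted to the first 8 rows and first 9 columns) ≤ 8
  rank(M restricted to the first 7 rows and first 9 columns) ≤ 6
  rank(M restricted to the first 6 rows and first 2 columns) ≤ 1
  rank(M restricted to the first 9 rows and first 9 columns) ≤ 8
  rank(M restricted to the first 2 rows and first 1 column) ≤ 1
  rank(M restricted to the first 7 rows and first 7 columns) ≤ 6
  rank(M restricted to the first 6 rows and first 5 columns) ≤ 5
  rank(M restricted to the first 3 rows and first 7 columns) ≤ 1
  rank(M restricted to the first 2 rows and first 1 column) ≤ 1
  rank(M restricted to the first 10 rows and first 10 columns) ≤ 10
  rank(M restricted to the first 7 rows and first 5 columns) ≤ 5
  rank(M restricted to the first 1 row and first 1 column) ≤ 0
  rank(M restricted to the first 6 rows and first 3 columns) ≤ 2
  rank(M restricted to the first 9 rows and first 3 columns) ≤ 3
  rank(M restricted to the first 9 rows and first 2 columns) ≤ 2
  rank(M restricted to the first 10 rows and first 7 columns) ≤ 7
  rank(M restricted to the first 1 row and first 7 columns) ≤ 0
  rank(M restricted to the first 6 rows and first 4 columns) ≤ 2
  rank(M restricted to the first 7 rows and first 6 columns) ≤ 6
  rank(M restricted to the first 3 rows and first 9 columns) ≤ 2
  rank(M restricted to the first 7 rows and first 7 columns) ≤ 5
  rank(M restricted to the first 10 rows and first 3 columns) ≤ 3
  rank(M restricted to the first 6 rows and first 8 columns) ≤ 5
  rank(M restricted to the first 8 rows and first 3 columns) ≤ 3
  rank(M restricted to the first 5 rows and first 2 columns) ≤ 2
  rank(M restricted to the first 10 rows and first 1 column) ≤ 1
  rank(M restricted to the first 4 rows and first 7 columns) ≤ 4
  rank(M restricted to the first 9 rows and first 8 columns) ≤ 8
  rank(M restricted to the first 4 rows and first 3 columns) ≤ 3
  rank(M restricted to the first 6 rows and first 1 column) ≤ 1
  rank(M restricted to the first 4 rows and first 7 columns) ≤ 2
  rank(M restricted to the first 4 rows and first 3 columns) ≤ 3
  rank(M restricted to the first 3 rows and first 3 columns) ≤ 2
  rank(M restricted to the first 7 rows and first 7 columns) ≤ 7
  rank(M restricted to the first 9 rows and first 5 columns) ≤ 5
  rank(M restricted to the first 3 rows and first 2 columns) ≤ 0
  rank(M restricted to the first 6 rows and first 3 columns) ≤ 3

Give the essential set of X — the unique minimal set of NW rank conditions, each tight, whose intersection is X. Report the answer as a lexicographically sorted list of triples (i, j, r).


Rank table r_w(10×10) implied by the 38 constraints:

  R[1]: 0  0  0  0  0  0  0  1  1  1
  R[2]: 0  0  1  1  1  1  1  2  2  2
  R[3]: 0  0  1  1  1  1  1  2  2  3
  R[4]: 1  1  2  2  2  2  2  3  3  4
  R[5]: 1  1  2  2  3  3  3  4  4  5
  R[6]: 1  1  2  2  3  4  4  5  5  6
  R[7]: 1  2  3  3  4  5  5  6  6  7
  R[8]: 1  2  3  3  4  5  6  7  7  8
  R[9]: 1  2  3  4  5  6  7  8  8  9
  R[10]: 1  2  3  4  5  6  7  8  9  10

second differences of R give the permutation w = (8, 3, 10, 1, 5, 6, 2, 7, 4, 9).

|D(w)|=21, |Ess(w)|=7:

[(1, 7, 0), (3, 2, 0), (3, 7, 1), (3, 9, 2), (6, 2, 1), (6, 4, 2), (8, 4, 3)]


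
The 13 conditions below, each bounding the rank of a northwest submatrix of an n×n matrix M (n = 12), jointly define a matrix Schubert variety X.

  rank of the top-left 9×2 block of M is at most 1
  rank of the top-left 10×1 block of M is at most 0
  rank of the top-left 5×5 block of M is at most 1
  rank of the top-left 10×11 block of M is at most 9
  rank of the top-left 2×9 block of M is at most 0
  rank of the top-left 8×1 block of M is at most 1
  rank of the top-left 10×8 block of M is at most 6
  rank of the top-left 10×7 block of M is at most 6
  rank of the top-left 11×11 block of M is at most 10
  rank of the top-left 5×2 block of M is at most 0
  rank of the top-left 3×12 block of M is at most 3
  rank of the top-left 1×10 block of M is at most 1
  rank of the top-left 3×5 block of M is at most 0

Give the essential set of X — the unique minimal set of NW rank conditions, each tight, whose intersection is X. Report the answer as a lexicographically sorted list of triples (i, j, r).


Computing R[i][j] = min implied NW-rank bound (n=12, 13 conditions):

  i=1: 0 0 0 0 0 0 0 0 0 1 1 1
  i=2: 0 0 0 0 0 0 0 0 0 1 2 2
  i=3: 0 0 0 0 0 1 1 1 1 2 3 3
  i=4: 0 0 1 1 1 2 2 2 2 3 4 4
  i=5: 0 0 1 1 1 2 3 3 3 4 5 5
  i=6: 0 1 2 2 2 3 4 4 4 5 6 6
  i=7: 0 1 2 3 3 4 5 5 5 6 7 7
  i=8: 0 1 2 3 4 5 6 6 6 7 8 8
  i=9: 0 1 2 3 4 5 6 6 7 8 9 9
  i=10: 0 1 2 3 4 5 6 6 7 8 9 10
  i=11: 1 2 3 4 5 6 7 7 8 9 10 11
  i=12: 1 2 3 4 5 6 7 8 9 10 11 12

second differences of R give the permutation w = (10, 11, 6, 3, 7, 2, 4, 5, 9, 12, 1, 8).

Rothe diagram D(w) (36 cells), 6 SE-corners (essential conditions):

[(2, 9, 0), (3, 5, 0), (5, 2, 0), (5, 5, 1), (10, 1, 0), (10, 8, 6)]
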